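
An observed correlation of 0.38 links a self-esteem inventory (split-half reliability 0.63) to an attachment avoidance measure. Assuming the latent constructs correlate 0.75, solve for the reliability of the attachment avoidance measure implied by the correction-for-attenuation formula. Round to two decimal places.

0.41

r_true = r_obs / √(r_xx · r_yy) ⇒ 0.75 = 0.38 / √(0.63 · r_yy).
√(0.63 · r_yy) = 0.38 / 0.75 = 0.5067; 0.63 · r_yy = 0.2567; r_yy = 0.2567 / 0.63 ≈ 0.41.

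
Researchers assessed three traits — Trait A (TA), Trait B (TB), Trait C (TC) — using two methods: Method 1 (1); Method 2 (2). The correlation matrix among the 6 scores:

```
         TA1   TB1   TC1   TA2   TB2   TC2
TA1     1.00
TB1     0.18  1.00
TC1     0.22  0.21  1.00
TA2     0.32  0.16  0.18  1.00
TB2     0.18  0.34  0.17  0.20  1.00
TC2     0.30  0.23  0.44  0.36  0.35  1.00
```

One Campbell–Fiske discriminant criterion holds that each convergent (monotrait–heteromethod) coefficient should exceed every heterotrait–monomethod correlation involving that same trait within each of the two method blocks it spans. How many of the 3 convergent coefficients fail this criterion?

2

Convergent coefficients and their comparison sets:
TA (methods 1·2): 0.32 vs {0.18, 0.20, 0.22, 0.36} → fail.
TB (methods 1·2): 0.34 vs {0.18, 0.20, 0.21, 0.35} → fail.
TC (methods 1·2): 0.44 vs {0.22, 0.36, 0.21, 0.35} → pass.
2 of 3 fail.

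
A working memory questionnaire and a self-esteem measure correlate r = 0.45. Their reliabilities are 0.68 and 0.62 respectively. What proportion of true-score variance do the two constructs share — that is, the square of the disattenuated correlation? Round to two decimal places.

Disattenuated r = 0.45 / √(0.68 × 0.62) = 0.45 / 0.6493 = 0.6931.
Shared true-score variance = 0.6931² = 0.4804 ≈ 0.48.

0.48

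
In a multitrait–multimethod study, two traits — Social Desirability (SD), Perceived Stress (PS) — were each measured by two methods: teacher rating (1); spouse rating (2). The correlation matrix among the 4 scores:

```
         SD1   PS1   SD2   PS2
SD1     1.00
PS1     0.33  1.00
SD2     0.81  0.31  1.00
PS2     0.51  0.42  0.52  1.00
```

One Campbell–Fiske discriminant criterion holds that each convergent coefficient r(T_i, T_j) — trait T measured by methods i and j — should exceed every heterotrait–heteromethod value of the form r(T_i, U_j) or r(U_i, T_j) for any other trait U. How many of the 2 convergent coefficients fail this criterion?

1

Checking each validity diagonal entry against its comparison values:
SD (methods 1·2): 0.81 vs {0.51, 0.31} → pass.
PS (methods 1·2): 0.42 vs {0.31, 0.51} → fail.
1 of 2 fail.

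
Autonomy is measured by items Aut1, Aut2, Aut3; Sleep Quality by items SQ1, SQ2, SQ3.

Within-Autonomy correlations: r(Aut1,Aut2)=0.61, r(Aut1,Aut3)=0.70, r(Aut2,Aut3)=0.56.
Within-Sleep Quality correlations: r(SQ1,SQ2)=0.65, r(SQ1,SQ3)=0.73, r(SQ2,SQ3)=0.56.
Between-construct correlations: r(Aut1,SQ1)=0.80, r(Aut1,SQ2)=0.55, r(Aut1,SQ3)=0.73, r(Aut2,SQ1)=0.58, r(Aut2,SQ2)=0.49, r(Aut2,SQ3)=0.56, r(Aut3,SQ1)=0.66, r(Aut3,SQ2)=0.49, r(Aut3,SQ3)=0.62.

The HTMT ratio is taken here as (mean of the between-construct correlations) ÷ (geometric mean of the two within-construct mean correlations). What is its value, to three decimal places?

Between-construct mean = 5.48/9 = 0.6089.
Mean within-Aut = 1.87/3 = 0.6233; mean within-SQ = 1.94/3 = 0.6467.
Geometric mean = √(0.6233 × 0.6467) = 0.6349.
HTMT = 0.6089 / 0.6349 = 0.959.

0.959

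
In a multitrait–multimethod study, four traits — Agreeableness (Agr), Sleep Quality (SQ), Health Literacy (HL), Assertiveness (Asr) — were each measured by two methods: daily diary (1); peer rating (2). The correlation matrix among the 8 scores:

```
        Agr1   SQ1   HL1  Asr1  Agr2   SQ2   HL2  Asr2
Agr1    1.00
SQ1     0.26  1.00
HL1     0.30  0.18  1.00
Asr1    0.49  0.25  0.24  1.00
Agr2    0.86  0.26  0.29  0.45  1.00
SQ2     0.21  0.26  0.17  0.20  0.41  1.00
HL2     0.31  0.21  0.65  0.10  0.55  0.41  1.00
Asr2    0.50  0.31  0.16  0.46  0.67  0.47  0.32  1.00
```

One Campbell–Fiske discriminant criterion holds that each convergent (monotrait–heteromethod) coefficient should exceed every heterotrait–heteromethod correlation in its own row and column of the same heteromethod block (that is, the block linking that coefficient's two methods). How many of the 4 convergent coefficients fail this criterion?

Checking each validity diagonal entry against its comparison values:
Agr (methods 1·2): 0.86 vs {0.21, 0.26, 0.31, 0.29, 0.50, 0.45} → pass.
SQ (methods 1·2): 0.26 vs {0.26, 0.21, 0.21, 0.17, 0.31, 0.20} → fail.
HL (methods 1·2): 0.65 vs {0.29, 0.31, 0.17, 0.21, 0.16, 0.10} → pass.
Asr (methods 1·2): 0.46 vs {0.45, 0.50, 0.20, 0.31, 0.10, 0.16} → fail.
2 of 4 fail.

2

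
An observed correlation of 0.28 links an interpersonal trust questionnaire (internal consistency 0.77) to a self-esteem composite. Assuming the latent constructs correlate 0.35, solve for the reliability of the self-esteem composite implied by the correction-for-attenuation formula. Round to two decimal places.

r_true = r_obs / √(r_xx · r_yy) ⇒ 0.35 = 0.28 / √(0.77 · r_yy).
√(0.77 · r_yy) = 0.28 / 0.35 = 0.8000; 0.77 · r_yy = 0.6400; r_yy = 0.6400 / 0.77 ≈ 0.83.

0.83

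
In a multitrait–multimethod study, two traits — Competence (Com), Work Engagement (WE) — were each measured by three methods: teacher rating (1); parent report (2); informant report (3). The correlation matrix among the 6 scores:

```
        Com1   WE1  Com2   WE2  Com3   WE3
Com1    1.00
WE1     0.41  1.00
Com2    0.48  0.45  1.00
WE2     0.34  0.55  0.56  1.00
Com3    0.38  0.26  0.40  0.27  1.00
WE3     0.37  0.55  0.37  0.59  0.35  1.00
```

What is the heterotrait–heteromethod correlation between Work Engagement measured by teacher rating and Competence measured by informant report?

0.26

Different traits and methods: r(WE1, Com3) = 0.26.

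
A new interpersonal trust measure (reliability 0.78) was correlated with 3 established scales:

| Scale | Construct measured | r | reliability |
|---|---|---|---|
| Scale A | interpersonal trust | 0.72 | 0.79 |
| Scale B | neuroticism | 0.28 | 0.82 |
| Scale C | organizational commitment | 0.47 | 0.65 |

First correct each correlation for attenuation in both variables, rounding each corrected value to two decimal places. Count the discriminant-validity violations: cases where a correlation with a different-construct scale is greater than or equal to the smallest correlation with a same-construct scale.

Disattenuated r (r / √(r_scale · r_new)):
  Scale A (conv): 0.72 / √(0.79·0.78) = 0.92
  Scale B (disc): 0.28 / √(0.82·0.78) = 0.35
  Scale C (disc): 0.47 / √(0.65·0.78) = 0.66
Smallest convergent = 0.92. Discriminant values: 0.35, 0.66; count ≥ 0.92 → 0.

0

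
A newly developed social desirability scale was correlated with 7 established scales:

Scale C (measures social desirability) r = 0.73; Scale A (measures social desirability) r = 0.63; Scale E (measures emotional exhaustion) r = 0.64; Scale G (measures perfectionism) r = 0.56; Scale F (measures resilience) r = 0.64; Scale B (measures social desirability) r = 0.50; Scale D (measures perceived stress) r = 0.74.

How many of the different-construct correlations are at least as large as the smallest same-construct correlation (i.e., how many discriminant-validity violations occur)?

Convergent (same construct = social desirability): Scale C, Scale A, Scale B.
Smallest convergent = 0.50. Discriminant values: 0.64, 0.56, 0.64, 0.74; count ≥ 0.50 → 4.

4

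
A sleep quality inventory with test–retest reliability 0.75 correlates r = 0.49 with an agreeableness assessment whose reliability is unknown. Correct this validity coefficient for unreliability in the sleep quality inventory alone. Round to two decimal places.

Single correction: r_c = r_obs / √r_xx = 0.49 / √0.75 = 0.49 / 0.8660 ≈ 0.57.

0.57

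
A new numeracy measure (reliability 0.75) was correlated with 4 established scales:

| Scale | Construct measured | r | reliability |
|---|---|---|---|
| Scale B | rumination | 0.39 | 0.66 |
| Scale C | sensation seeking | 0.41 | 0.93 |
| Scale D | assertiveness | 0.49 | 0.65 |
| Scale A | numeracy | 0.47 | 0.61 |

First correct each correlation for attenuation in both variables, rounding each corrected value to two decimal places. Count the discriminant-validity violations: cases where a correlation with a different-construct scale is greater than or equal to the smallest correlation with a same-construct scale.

1

Disattenuated r (r / √(r_scale · r_new)):
  Scale B (disc): 0.39 / √(0.66·0.75) = 0.55
  Scale C (disc): 0.41 / √(0.93·0.75) = 0.49
  Scale D (disc): 0.49 / √(0.65·0.75) = 0.70
  Scale A (conv): 0.47 / √(0.61·0.75) = 0.69
Smallest convergent = 0.69. Discriminant values: 0.55, 0.49, 0.70; count ≥ 0.69 → 1.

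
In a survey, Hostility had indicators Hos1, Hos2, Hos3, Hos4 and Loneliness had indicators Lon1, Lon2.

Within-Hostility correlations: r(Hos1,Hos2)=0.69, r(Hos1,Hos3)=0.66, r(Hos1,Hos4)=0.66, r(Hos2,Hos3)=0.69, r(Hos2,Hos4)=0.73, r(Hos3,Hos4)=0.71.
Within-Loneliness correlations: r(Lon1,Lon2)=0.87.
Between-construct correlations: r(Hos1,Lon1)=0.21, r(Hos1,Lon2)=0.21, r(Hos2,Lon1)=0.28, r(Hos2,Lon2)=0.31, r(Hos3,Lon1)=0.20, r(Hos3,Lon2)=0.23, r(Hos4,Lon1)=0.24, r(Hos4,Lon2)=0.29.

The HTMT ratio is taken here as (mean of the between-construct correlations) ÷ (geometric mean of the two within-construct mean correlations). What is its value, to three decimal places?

0.318

Between-construct mean = 1.97/8 = 0.2463.
Mean within-Hos = 4.14/6 = 0.6900; mean within-Lon = 0.87/1 = 0.8700.
Geometric mean = √(0.6900 × 0.8700) = 0.7748.
HTMT = 0.2463 / 0.7748 = 0.318.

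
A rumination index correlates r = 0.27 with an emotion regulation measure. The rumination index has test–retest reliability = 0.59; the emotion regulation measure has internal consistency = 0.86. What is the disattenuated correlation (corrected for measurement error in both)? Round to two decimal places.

r_true = r_obs / √(r_xx · r_yy) = 0.27 / √(0.59 × 0.86) = 0.27 / √0.5074 = 0.27 / 0.7123 ≈ 0.38.

0.38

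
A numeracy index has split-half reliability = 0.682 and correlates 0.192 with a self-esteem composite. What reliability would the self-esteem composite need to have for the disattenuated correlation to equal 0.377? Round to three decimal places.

0.380

r_true = r_obs / √(r_xx · r_yy) ⇒ 0.377 = 0.192 / √(0.682 · r_yy).
√(0.682 · r_yy) = 0.192 / 0.377 = 0.5093; 0.682 · r_yy = 0.2594; r_yy = 0.2594 / 0.682 ≈ 0.380.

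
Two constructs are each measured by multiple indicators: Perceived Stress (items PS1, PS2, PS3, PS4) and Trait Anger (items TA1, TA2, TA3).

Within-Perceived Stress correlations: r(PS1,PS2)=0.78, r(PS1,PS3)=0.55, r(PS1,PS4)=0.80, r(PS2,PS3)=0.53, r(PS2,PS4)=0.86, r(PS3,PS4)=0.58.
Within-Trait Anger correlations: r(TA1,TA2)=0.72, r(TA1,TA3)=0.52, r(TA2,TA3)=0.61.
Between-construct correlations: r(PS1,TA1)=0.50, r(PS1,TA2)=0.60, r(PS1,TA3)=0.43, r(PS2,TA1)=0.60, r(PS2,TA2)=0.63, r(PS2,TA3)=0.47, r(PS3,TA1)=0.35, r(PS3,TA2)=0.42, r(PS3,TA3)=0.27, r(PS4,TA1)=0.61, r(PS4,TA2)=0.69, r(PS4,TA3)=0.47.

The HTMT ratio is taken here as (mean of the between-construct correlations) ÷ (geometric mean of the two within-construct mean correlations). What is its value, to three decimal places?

Between-construct mean = 6.04/12 = 0.5033.
Mean within-PS = 4.10/6 = 0.6833; mean within-TA = 1.85/3 = 0.6167.
Geometric mean = √(0.6833 × 0.6167) = 0.6491.
HTMT = 0.5033 / 0.6491 = 0.775.

0.775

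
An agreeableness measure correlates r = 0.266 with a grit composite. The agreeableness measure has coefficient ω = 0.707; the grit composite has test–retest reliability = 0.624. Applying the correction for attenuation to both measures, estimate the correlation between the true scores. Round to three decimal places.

r_true = r_obs / √(r_xx · r_yy) = 0.266 / √(0.707 × 0.624) = 0.266 / √0.441168 = 0.266 / 0.6642 ≈ 0.400.

0.400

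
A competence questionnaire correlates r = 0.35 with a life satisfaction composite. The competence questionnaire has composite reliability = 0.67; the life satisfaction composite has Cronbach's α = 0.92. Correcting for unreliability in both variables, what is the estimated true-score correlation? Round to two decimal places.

0.45

r_true = r_obs / √(r_xx · r_yy) = 0.35 / √(0.67 × 0.92) = 0.35 / √0.6164 = 0.35 / 0.7851 ≈ 0.45.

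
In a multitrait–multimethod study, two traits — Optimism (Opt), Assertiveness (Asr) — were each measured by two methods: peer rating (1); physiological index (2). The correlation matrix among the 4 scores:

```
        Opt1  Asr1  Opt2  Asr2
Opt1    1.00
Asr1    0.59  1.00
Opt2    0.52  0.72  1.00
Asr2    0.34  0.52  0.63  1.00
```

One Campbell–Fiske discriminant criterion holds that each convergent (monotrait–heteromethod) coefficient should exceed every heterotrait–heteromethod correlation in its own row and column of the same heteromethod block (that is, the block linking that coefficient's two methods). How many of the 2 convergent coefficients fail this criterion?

2

Checking each validity diagonal entry against its comparison values:
Opt (methods 1·2): 0.52 vs {0.34, 0.72} → fail.
Asr (methods 1·2): 0.52 vs {0.72, 0.34} → fail.
2 of 2 fail.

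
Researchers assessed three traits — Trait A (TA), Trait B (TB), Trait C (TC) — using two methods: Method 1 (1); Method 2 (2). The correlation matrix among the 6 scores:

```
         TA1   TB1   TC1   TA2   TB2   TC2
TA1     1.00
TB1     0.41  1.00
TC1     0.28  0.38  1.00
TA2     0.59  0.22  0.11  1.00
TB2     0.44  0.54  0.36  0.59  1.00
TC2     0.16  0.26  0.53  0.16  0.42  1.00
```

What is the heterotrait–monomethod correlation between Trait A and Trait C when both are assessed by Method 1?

0.28

Different traits, same method: r(TA1, TC1) = 0.28.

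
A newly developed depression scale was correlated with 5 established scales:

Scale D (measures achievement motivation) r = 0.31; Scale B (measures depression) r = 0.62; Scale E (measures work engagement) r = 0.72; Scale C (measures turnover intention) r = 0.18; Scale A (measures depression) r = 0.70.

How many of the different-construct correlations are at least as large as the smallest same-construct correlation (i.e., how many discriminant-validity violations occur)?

1

Convergent (same construct = depression): Scale B, Scale A.
Smallest convergent = 0.62. Discriminant values: 0.31, 0.72, 0.18; count ≥ 0.62 → 1.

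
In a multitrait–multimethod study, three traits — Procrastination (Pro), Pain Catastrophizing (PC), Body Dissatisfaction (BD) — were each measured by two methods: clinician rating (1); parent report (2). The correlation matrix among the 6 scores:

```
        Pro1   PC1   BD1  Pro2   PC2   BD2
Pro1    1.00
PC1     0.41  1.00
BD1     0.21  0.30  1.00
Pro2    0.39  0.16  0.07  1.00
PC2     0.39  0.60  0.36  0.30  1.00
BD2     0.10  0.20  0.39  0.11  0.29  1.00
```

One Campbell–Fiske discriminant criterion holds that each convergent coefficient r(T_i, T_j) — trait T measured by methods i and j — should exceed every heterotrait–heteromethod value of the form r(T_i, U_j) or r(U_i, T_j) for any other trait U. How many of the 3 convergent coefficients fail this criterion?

Checking each validity diagonal entry against its comparison values:
Pro (methods 1·2): 0.39 vs {0.39, 0.16, 0.10, 0.07} → fail.
PC (methods 1·2): 0.60 vs {0.16, 0.39, 0.20, 0.36} → pass.
BD (methods 1·2): 0.39 vs {0.07, 0.10, 0.36, 0.20} → pass.
1 of 3 fail.

1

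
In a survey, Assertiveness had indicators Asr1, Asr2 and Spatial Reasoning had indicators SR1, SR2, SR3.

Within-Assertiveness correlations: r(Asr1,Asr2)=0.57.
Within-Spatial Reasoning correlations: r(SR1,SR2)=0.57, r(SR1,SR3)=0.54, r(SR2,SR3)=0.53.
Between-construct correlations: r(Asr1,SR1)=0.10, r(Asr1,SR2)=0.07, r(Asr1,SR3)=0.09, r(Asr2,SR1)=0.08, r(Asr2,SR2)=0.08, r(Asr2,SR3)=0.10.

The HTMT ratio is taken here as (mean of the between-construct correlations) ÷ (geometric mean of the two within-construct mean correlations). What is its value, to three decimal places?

Mean between = 0.52/6 = 0.0867.
Mean within-Asr = 0.57/1 = 0.5700; mean within-SR = 1.64/3 = 0.5467.
Geometric mean = √(0.5700 × 0.5467) = 0.5582.
HTMT = 0.0867 / 0.5582 = 0.155.

0.155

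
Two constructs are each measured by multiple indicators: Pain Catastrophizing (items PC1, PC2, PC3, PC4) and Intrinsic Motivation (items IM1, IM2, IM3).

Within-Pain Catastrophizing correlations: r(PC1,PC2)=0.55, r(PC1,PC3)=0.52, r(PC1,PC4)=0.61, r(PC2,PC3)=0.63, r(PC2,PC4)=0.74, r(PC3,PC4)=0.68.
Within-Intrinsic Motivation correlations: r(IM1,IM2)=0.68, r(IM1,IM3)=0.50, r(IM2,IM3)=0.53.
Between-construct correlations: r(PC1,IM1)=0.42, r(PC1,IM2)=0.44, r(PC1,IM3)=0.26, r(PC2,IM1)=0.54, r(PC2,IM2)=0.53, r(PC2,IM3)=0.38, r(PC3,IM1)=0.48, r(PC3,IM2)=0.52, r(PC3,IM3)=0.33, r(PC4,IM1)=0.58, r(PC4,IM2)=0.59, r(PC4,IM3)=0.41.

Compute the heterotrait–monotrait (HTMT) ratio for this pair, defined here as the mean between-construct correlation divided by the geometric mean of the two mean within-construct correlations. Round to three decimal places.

0.767

Mean between = 5.48/12 = 0.4567.
Mean within-PC = 3.73/6 = 0.6217; mean within-IM = 1.71/3 = 0.5700.
Geometric mean = √(0.6217 × 0.5700) = 0.5953.
HTMT = 0.4567 / 0.5953 = 0.767.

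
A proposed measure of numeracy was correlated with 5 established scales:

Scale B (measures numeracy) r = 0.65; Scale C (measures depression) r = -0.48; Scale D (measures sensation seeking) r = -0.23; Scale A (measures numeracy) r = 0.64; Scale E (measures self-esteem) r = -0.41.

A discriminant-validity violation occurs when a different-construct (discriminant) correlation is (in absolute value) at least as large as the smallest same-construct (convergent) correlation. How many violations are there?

Convergent (same construct = numeracy): Scale B, Scale A.
Smallest convergent = 0.64. Discriminant |r|: 0.48, 0.23, 0.41; count ≥ 0.64 → 0.

0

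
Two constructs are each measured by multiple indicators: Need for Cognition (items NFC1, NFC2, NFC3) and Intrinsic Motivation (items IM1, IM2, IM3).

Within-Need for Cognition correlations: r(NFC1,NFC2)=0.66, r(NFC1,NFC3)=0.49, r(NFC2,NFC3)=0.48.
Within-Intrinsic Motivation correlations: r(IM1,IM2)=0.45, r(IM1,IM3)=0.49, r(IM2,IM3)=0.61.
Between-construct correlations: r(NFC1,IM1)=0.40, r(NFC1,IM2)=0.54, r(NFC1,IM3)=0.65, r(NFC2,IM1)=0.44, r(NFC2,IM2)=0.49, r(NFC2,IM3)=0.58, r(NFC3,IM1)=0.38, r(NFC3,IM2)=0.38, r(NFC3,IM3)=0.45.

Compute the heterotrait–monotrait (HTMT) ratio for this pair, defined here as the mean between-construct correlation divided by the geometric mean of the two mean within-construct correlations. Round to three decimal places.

Between-construct mean = 4.31/9 = 0.4789.
Mean within-NFC = 1.63/3 = 0.5433; mean within-IM = 1.55/3 = 0.5167.
Geometric mean = √(0.5433 × 0.5167) = 0.5298.
HTMT = 0.4789 / 0.5298 = 0.904.

0.904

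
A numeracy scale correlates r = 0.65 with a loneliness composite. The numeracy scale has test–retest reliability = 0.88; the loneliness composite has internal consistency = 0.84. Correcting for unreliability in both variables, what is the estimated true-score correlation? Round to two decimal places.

r_true = r_obs / √(r_xx · r_yy) = 0.65 / √(0.88 × 0.84) = 0.65 / √0.7392 = 0.65 / 0.8598 ≈ 0.76.

0.76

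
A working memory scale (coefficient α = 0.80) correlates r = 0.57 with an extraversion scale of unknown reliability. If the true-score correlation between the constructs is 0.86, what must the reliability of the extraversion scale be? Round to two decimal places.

r_true = r_obs / √(r_xx · r_yy) ⇒ 0.86 = 0.57 / √(0.80 · r_yy).
√(0.80 · r_yy) = 0.57 / 0.86 = 0.6628; 0.80 · r_yy = 0.4393; r_yy = 0.4393 / 0.80 ≈ 0.55.

0.55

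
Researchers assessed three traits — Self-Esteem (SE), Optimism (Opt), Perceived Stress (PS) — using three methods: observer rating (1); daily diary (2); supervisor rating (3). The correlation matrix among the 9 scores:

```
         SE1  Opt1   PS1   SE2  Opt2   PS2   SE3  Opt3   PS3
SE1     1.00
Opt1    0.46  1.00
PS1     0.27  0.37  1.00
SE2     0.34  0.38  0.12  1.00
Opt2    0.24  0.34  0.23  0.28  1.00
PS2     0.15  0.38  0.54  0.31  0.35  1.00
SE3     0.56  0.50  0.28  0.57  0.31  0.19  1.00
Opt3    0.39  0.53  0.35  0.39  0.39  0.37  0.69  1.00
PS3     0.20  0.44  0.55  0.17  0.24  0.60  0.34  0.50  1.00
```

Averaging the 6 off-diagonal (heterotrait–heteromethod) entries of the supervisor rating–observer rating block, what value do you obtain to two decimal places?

HTHM values (method 3 × method 1): 0.50, 0.28, 0.39, 0.35, 0.20, 0.44; mean = 2.16/6 = 0.36.

0.36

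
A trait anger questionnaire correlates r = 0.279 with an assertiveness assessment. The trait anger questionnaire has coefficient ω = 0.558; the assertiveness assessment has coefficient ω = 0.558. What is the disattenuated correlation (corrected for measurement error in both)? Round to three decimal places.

0.500

r_true = r_obs / √(r_xx · r_yy) = 0.279 / √(0.558 × 0.558) = 0.279 / √0.311364 = 0.279 / 0.5580 ≈ 0.500.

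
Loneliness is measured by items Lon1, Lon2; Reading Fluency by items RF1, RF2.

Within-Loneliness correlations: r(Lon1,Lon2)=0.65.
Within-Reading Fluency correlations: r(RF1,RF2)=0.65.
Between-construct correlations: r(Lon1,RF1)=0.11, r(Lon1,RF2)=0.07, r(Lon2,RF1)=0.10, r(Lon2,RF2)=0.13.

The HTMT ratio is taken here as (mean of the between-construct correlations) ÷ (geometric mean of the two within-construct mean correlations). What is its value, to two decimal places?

Mean between = 0.41/4 = 0.1025.
Mean within-Lon = 0.65/1 = 0.6500; mean within-RF = 0.65/1 = 0.6500.
Geometric mean = √(0.6500 × 0.6500) = 0.6500.
HTMT = 0.1025 / 0.6500 = 0.16.

0.16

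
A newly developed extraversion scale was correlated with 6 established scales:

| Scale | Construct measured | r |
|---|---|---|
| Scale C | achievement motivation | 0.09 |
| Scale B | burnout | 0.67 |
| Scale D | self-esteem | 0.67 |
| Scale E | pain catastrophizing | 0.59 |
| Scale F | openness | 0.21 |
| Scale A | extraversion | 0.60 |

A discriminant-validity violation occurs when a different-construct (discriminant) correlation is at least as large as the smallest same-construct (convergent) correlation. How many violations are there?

Convergent (same construct = extraversion): Scale A.
Smallest convergent = 0.60. Discriminant values: 0.09, 0.67, 0.67, 0.59, 0.21; count ≥ 0.60 → 2.

2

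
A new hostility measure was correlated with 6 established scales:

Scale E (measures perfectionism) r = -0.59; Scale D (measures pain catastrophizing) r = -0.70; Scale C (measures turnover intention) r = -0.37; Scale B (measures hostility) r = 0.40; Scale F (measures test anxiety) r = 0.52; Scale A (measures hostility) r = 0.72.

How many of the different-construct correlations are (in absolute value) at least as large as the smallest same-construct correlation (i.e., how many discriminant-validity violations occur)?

Convergent (same construct = hostility): Scale B, Scale A.
Smallest convergent = 0.40. Discriminant |r|: 0.59, 0.70, 0.37, 0.52; count ≥ 0.40 → 3.

3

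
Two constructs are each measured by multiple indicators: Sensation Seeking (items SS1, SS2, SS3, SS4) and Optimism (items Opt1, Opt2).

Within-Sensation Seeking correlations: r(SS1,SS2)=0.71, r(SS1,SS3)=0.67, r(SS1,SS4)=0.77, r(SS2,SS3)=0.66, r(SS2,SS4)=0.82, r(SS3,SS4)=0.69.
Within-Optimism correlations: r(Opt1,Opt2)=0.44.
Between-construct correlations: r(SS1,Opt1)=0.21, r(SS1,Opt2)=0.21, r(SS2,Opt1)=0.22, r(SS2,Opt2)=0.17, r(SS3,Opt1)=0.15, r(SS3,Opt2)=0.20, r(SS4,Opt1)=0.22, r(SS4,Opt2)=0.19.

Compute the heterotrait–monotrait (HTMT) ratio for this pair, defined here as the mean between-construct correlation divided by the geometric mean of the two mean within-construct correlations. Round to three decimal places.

0.349

Mean between = 1.57/8 = 0.1963.
Mean within-SS = 4.32/6 = 0.7200; mean within-Opt = 0.44/1 = 0.4400.
Geometric mean = √(0.7200 × 0.4400) = 0.5628.
HTMT = 0.1963 / 0.5628 = 0.349.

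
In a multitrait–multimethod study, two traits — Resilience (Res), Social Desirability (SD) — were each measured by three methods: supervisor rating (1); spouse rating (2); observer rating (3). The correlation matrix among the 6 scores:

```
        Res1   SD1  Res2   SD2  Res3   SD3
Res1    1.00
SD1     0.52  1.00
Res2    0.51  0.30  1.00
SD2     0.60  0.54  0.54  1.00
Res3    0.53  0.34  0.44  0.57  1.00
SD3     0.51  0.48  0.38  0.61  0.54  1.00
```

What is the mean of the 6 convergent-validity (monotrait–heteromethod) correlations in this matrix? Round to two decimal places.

Convergent values: 0.51, 0.53, 0.44, 0.54, 0.48, 0.61; mean = 3.11/6 = 0.52.

0.52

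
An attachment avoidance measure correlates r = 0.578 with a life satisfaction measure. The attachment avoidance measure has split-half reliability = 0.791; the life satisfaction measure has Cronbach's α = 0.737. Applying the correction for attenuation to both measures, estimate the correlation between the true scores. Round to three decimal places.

0.757

r_true = r_obs / √(r_xx · r_yy) = 0.578 / √(0.791 × 0.737) = 0.578 / √0.582967 = 0.578 / 0.7635 ≈ 0.757.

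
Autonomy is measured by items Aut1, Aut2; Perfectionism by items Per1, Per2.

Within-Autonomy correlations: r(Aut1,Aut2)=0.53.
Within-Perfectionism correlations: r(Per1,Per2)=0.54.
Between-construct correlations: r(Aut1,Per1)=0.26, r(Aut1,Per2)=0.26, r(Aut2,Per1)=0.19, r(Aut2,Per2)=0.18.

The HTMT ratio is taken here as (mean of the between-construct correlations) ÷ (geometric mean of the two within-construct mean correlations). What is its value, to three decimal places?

0.416

Between-construct mean = 0.89/4 = 0.2225.
Mean within-Aut = 0.53/1 = 0.5300; mean within-Per = 0.54/1 = 0.5400.
Geometric mean = √(0.5300 × 0.5400) = 0.5350.
HTMT = 0.2225 / 0.5350 = 0.416.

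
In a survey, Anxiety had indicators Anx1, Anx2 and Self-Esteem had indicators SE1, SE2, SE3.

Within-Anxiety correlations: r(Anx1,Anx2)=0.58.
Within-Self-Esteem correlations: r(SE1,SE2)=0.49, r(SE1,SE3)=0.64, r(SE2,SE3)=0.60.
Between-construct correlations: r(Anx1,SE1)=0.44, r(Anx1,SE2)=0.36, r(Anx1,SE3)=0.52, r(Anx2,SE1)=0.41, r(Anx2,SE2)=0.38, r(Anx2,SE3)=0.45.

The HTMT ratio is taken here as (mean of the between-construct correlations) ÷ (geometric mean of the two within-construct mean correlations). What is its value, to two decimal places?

0.74

Mean heterotrait r = 2.56/6 = 0.4267.
Mean within-Anx = 0.58/1 = 0.5800; mean within-SE = 1.73/3 = 0.5767.
Geometric mean = √(0.5800 × 0.5767) = 0.5783.
HTMT = 0.4267 / 0.5783 = 0.74.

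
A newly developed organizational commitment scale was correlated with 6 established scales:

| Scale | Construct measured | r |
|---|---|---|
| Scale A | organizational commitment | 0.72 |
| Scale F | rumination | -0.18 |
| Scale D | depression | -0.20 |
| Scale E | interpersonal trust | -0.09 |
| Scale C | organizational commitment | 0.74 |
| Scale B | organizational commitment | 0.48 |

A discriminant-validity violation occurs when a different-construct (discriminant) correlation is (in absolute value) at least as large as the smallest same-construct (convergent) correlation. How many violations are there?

Convergent (same construct = organizational commitment): Scale A, Scale C, Scale B.
Smallest convergent = 0.48. Discriminant |r|: 0.18, 0.20, 0.09; count ≥ 0.48 → 0.

0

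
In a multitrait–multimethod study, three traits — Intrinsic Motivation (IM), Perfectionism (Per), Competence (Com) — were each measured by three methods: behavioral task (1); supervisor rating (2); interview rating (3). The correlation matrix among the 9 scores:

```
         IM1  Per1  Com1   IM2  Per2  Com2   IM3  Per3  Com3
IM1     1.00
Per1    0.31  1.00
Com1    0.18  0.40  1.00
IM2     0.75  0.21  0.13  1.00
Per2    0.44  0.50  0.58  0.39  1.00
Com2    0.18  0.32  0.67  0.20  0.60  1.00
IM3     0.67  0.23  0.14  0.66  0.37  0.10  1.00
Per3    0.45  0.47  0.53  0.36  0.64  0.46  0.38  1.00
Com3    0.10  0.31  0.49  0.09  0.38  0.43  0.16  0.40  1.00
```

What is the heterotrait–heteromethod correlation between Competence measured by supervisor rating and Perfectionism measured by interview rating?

Different traits and methods: r(Com2, Per3) = 0.46.

0.46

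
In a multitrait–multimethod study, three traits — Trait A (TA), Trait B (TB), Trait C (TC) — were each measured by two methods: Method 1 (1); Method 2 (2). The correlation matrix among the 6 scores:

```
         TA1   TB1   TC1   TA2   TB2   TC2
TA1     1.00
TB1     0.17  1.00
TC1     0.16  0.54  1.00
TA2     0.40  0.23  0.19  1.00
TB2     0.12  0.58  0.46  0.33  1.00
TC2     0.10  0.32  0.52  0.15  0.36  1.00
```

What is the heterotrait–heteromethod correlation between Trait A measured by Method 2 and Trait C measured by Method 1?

Different traits and methods: r(TA2, TC1) = 0.19.

0.19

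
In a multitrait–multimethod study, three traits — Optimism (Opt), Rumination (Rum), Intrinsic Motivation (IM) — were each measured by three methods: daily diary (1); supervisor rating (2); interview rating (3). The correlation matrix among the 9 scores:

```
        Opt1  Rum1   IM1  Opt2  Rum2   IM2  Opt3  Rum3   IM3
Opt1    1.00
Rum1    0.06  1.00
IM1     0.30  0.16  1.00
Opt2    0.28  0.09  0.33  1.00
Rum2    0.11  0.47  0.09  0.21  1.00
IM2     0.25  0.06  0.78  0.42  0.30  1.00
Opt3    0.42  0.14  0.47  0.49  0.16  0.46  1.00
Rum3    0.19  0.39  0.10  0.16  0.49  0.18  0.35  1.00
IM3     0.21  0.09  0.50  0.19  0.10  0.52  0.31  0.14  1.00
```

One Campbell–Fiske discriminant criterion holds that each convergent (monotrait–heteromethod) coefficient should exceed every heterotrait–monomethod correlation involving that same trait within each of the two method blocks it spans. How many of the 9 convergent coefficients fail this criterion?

1

Convergent coefficients and their comparison sets:
Opt (methods 1·2): 0.28 vs {0.06, 0.21, 0.30, 0.42} → fail.
Opt (methods 1·3): 0.42 vs {0.06, 0.35, 0.30, 0.31} → pass.
Opt (methods 2·3): 0.49 vs {0.21, 0.35, 0.42, 0.31} → pass.
Rum (methods 1·2): 0.47 vs {0.06, 0.21, 0.16, 0.30} → pass.
Rum (methods 1·3): 0.39 vs {0.06, 0.35, 0.16, 0.14} → pass.
Rum (methods 2·3): 0.49 vs {0.21, 0.35, 0.30, 0.14} → pass.
IM (methods 1·2): 0.78 vs {0.30, 0.42, 0.16, 0.30} → pass.
IM (methods 1·3): 0.50 vs {0.30, 0.31, 0.16, 0.14} → pass.
IM (methods 2·3): 0.52 vs {0.42, 0.31, 0.30, 0.14} → pass.
1 of 9 fail.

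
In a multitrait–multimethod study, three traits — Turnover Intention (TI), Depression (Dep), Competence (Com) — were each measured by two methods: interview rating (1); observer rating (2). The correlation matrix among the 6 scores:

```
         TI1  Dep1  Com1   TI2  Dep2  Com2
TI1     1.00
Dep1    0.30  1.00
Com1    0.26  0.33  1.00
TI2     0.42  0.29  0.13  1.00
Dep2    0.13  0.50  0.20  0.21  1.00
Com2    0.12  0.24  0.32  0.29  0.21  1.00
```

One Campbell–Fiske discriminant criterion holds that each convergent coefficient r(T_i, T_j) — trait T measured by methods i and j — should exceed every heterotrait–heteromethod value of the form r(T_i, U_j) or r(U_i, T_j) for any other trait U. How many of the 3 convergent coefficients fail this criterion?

0

Checking each validity diagonal entry against its comparison values:
TI (methods 1·2): 0.42 vs {0.13, 0.29, 0.12, 0.13} → pass.
Dep (methods 1·2): 0.50 vs {0.29, 0.13, 0.24, 0.20} → pass.
Com (methods 1·2): 0.32 vs {0.13, 0.12, 0.20, 0.24} → pass.
0 of 3 fail.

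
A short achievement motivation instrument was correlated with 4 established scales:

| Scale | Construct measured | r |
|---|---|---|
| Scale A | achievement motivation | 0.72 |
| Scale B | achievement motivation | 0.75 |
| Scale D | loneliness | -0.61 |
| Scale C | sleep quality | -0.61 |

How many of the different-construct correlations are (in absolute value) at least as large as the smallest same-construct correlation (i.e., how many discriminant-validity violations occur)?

Convergent (same construct = achievement motivation): Scale A, Scale B.
Smallest convergent = 0.72. Discriminant |r|: 0.61, 0.61; count ≥ 0.72 → 0.

0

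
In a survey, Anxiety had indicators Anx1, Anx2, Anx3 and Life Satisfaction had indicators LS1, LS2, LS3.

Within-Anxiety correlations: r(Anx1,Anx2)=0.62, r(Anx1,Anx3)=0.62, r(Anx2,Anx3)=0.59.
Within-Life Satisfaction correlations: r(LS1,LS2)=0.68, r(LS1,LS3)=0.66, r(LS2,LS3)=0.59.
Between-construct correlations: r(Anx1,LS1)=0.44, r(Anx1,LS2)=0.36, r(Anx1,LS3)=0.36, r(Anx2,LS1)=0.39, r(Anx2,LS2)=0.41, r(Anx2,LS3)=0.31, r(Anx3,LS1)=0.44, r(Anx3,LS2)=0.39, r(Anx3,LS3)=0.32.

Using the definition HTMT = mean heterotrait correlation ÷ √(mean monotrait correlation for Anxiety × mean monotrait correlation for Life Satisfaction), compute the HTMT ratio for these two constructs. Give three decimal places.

0.607

Mean heterotrait r = 3.42/9 = 0.3800.
Mean within-Anx = 1.83/3 = 0.6100; mean within-LS = 1.93/3 = 0.6433.
Geometric mean = √(0.6100 × 0.6433) = 0.6264.
HTMT = 0.3800 / 0.6264 = 0.607.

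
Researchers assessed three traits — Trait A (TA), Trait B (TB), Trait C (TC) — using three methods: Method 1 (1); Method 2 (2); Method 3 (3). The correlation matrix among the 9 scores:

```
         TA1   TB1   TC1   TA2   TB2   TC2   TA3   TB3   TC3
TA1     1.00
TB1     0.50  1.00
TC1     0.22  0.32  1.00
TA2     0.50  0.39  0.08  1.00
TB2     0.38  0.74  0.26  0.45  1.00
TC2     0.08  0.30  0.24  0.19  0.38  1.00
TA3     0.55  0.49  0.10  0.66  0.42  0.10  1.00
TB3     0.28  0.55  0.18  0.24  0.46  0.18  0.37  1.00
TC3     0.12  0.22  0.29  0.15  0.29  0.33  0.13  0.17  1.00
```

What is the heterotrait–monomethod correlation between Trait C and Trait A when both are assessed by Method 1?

0.22

Different traits, same method: r(TC1, TA1) = 0.22.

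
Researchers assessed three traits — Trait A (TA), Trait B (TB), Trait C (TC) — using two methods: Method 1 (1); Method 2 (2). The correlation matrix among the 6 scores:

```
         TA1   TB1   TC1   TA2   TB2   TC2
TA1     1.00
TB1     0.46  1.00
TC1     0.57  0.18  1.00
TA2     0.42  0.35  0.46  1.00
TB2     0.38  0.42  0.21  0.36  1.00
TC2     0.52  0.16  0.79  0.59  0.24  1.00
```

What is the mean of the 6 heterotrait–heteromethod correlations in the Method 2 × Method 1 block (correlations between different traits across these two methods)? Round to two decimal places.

HTHM values (method 2 × method 1): 0.35, 0.46, 0.38, 0.21, 0.52, 0.16; mean = 2.08/6 = 0.35.

0.35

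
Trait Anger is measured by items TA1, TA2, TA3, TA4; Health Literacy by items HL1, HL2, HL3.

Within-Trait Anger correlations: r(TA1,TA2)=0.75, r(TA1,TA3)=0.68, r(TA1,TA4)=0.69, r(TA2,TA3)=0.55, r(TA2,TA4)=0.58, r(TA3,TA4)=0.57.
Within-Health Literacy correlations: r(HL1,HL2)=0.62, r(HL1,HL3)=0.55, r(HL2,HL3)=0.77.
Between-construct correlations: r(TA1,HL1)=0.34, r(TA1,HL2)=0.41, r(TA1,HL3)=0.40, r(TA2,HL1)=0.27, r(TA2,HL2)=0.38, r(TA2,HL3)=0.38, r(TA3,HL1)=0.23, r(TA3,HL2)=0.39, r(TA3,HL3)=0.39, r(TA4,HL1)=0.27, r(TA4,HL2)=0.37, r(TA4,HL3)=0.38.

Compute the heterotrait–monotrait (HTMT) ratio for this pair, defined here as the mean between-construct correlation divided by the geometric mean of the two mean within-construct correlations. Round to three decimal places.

0.547

Between-construct mean = 4.21/12 = 0.3508.
Mean within-TA = 3.82/6 = 0.6367; mean within-HL = 1.94/3 = 0.6467.
Geometric mean = √(0.6367 × 0.6467) = 0.6417.
HTMT = 0.3508 / 0.6417 = 0.547.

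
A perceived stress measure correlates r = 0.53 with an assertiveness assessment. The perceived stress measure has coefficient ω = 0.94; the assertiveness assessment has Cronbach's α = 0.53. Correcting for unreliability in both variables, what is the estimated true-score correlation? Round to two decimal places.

r_true = r_obs / √(r_xx · r_yy) = 0.53 / √(0.94 × 0.53) = 0.53 / √0.4982 = 0.53 / 0.7058 ≈ 0.75.

0.75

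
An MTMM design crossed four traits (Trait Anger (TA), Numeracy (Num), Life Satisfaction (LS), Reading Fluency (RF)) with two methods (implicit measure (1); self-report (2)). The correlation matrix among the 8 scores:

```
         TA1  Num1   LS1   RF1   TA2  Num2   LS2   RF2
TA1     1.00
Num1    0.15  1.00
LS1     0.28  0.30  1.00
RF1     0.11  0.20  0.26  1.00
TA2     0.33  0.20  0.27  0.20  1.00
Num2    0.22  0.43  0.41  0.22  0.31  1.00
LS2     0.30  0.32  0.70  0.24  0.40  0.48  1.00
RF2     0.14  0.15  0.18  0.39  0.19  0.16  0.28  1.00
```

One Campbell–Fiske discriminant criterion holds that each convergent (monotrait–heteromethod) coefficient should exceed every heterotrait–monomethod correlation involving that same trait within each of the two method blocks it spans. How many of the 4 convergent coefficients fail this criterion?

2

Convergent coefficients and their comparison sets:
TA (methods 1·2): 0.33 vs {0.15, 0.31, 0.28, 0.40, 0.11, 0.19} → fail.
Num (methods 1·2): 0.43 vs {0.15, 0.31, 0.30, 0.48, 0.20, 0.16} → fail.
LS (methods 1·2): 0.70 vs {0.28, 0.40, 0.30, 0.48, 0.26, 0.28} → pass.
RF (methods 1·2): 0.39 vs {0.11, 0.19, 0.20, 0.16, 0.26, 0.28} → pass.
2 of 4 fail.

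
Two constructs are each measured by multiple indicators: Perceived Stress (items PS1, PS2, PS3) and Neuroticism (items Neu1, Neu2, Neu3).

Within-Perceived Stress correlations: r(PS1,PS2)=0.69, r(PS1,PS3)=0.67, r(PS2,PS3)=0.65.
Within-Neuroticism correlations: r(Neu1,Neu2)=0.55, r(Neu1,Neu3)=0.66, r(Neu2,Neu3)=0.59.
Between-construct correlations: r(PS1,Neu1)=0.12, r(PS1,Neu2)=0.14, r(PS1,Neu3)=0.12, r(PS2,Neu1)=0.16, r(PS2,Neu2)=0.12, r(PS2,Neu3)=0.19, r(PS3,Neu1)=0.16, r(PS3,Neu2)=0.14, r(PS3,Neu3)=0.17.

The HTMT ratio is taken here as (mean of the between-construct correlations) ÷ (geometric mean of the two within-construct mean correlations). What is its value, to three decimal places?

Between-construct mean = 1.32/9 = 0.1467.
Mean within-PS = 2.01/3 = 0.6700; mean within-Neu = 1.80/3 = 0.6000.
Geometric mean = √(0.6700 × 0.6000) = 0.6340.
HTMT = 0.1467 / 0.6340 = 0.231.

0.231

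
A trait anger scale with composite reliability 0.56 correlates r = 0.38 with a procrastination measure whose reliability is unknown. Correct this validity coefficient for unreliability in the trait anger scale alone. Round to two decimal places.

0.51

Single correction: r_c = r_obs / √r_xx = 0.38 / √0.56 = 0.38 / 0.7483 ≈ 0.51.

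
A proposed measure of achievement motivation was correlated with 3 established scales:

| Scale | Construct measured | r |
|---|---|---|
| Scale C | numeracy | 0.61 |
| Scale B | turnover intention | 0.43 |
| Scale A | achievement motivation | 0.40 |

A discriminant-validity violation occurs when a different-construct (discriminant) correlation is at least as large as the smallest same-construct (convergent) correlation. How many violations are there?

2

Convergent (same construct = achievement motivation): Scale A.
Smallest convergent = 0.40. Discriminant values: 0.61, 0.43; count ≥ 0.40 → 2.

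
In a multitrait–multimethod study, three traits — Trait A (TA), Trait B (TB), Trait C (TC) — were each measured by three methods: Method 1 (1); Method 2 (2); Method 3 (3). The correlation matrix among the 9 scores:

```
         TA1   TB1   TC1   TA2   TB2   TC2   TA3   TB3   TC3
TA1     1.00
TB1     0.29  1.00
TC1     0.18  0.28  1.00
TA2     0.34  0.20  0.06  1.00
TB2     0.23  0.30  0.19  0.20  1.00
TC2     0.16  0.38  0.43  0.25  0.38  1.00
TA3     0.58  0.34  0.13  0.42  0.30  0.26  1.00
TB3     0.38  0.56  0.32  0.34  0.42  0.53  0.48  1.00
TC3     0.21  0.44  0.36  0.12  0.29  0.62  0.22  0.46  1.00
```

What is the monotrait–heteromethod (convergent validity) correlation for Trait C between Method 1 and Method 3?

0.36

Same trait (TC), different methods: r(TC1, TC3) = 0.36.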